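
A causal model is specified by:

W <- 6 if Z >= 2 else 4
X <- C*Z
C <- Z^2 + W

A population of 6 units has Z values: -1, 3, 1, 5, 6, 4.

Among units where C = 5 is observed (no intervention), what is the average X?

Conditioning on C=5 selects the 2 unit(s) with Z ∈ {-1, 1}. Their X values: -5, 5. Mean = 0.

0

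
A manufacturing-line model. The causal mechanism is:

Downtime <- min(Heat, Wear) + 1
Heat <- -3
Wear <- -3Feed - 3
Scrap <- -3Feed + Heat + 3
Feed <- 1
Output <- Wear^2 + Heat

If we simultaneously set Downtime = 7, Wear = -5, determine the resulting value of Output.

22

Under do(Downtime = 7, Wear = -5), each intervened variable's structural equation is replaced by its fixed value.
Output = Wear^2 + Heat  [with Wear=-5, Heat=-3]  = 22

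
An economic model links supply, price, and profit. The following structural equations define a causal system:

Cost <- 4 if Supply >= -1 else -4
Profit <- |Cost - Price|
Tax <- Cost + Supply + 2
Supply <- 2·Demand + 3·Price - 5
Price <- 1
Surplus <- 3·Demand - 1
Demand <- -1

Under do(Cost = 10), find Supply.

-4

Under do(Cost=10), the mechanism Cost <- 4 if Supply >= -1 else -4 is discarded; Cost is fixed at 10.
Since Supply is not a descendant of the intervened variable, it is unaffected.
Supply = 2·Demand + 3·Price - 5  [with Demand=-1, Price=1]  = -4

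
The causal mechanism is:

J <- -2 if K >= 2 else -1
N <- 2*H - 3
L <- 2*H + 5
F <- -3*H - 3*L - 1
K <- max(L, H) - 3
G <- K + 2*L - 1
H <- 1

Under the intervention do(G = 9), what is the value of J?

do(G=9) replaces the equation G <- K + 2*L - 1 with the constant G = 9.
No directed path runs from G to J, so J keeps its natural value.
L = 2*H + 5  [with H=1]  = 7
K = max(L, H) - 3  [with L=7, H=1]  = 4
J = -2 if K >= 2 else -1  [with K=4]  = -2

-2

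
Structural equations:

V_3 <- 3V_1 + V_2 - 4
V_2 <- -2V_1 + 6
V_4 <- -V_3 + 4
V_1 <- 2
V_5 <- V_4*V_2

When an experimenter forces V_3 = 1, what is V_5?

do(V_3=1) replaces the equation V_3 <- 3V_1 + V_2 - 4 with the constant V_3 = 1.
V_2 = -2V_1 + 6  [with V_1=2]  = 2
V_4 = -V_3 + 4  [with V_3=1]  = 3
V_5 = V_4*V_2  [with V_4=3, V_2=2]  = 6

6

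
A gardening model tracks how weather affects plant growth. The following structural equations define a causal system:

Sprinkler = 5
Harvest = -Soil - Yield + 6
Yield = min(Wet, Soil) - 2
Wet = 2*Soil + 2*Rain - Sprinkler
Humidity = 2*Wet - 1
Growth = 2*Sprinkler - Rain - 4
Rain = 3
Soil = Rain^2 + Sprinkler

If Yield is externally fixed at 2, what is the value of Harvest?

do(Yield=2) replaces the equation Yield = min(Wet, Soil) - 2 with the constant Yield = 2.
Soil = Rain^2 + Sprinkler  [with Rain=3, Sprinkler=5]  = 14
Harvest = -Soil - Yield + 6  [with Soil=14, Yield=2]  = -10

-10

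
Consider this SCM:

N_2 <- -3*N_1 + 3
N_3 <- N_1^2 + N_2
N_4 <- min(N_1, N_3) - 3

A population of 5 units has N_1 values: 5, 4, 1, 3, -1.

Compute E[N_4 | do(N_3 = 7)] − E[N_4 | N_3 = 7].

Every unit gets N_3=7 under the intervention. N_4 values become 2, 1, -2, 0, -4; E[N_4|do(N_3=7)] = -0.6.
Observing N_3=7 restricts to units where N_3's equation naturally yields 7: N_1 ∈ {4, -1}. In that subpopulation N_4 = 1, -4, mean -1.5.
Difference = -0.6 − (-1.5) = 0.9.

0.9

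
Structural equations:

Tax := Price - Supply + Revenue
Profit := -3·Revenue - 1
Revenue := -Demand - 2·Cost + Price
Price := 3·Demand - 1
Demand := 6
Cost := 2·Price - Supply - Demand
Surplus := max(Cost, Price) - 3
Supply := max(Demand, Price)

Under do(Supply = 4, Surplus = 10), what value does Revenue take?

-37

The joint intervention fixes Supply = 4, Surplus = 10, removing each variable's own equation.
Price = 3·Demand - 1  [with Demand=6]  = 17
Cost = 2·Price - Supply - Demand  [with Price=17, Supply=4, Demand=6]  = 24
Revenue = -Demand - 2·Cost + Price  [with Demand=6, Cost=24, Price=17]  = -37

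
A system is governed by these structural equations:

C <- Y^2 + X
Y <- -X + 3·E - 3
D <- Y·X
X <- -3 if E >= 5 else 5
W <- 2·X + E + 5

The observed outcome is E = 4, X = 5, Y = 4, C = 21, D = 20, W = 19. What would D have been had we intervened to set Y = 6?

30

do(Y=6) replaces the equation Y <- -X + 3·E - 3 with the constant Y = 6.
X = -3 if E >= 5 else 5  [with E=4]  = 5
D = Y·X  [with Y=6, X=5]  = 30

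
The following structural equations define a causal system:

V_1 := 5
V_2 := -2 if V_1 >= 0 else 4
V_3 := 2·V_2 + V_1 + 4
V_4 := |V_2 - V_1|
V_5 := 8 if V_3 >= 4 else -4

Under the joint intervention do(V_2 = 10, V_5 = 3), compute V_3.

Under do(V_2 = 10, V_5 = 3), each intervened variable's structural equation is replaced by its fixed value.
V_3 = 2·V_2 + V_1 + 4  [with V_2=10, V_1=5]  = 29

29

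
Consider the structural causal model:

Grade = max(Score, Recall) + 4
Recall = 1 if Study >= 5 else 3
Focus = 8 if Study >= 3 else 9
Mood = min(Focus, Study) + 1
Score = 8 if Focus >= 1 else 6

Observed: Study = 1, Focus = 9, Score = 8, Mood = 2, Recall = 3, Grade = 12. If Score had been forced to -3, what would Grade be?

7

The intervention breaks the incoming arrows to Score: Score = 8 if Focus >= 1 else 6 no longer applies, and Score = -3.
Recall = 1 if Study >= 5 else 3  [with Study=1]  = 3
Grade = max(Score, Recall) + 4  [with Score=-3, Recall=3]  = 7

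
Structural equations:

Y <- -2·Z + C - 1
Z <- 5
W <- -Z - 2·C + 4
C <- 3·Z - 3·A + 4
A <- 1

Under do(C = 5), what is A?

Under do(C=5), the mechanism C <- 3·Z - 3·A + 4 is discarded; C is fixed at 5.
A is not downstream of the intervention, so its value is determined by the original equations.

1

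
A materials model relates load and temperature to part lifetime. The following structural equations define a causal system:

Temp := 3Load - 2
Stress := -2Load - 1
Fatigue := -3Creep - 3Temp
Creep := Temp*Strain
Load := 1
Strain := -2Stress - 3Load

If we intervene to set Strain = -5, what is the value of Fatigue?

The intervention breaks the incoming arrows to Strain: Strain := -2Stress - 3Load no longer applies, and Strain = -5.
Temp = 3Load - 2  [with Load=1]  = 1
Creep = Temp*Strain  [with Temp=1, Strain=-5]  = -5
Fatigue = -3Creep - 3Temp  [with Creep=-5, Temp=1]  = 12

12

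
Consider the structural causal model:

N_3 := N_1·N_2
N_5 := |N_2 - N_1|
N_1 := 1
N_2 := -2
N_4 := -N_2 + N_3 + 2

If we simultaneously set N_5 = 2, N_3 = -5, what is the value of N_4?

-1

Under do(N_5 = 2, N_3 = -5), each intervened variable's structural equation is replaced by its fixed value.
N_4 = -N_2 + N_3 + 2  [with N_2=-2, N_3=-5]  = -1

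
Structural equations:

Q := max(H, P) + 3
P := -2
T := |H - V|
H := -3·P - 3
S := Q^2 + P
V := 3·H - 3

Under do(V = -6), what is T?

Intervening sets V = -6 and removes its equation (V := 3·H - 3).
H = -3·P - 3  [with P=-2]  = 3
T = |H - V|  [with H=3, V=-6]  = 9

9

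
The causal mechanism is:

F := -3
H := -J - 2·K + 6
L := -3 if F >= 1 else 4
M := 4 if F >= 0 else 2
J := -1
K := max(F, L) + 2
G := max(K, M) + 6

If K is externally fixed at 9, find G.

The intervention breaks the incoming arrows to K: K := max(F, L) + 2 no longer applies, and K = 9.
M = 4 if F >= 0 else 2  [with F=-3]  = 2
G = max(K, M) + 6  [with K=9, M=2]  = 15

15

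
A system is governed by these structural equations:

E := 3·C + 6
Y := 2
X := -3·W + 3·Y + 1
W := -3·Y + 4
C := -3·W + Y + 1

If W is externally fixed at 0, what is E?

do(W=0) replaces the equation W := -3·Y + 4 with the constant W = 0.
C = -3·W + Y + 1  [with W=0, Y=2]  = 3
E = 3·C + 6  [with C=3]  = 15

15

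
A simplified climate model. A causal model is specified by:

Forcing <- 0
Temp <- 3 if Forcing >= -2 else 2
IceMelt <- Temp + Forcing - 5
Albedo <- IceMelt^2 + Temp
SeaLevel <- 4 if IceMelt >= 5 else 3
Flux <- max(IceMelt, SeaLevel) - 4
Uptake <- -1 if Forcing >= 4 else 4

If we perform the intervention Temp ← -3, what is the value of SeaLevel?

3

do(Temp=-3) replaces the equation Temp <- 3 if Forcing >= -2 else 2 with the constant Temp = -3.
IceMelt = Temp + Forcing - 5  [with Temp=-3, Forcing=0]  = -8
SeaLevel = 4 if IceMelt >= 5 else 3  [with IceMelt=-8]  = 3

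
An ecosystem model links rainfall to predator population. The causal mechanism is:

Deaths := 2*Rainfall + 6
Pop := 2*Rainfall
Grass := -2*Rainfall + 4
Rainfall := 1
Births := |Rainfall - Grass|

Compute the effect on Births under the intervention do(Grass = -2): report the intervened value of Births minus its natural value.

2

The intervention breaks the incoming arrows to Grass: Grass := -2*Rainfall + 4 no longer applies, and Grass = -2.
Births = |Rainfall - Grass|  [with Rainfall=1, Grass=-2]  = 3
Without intervention: Grass = -2*Rainfall + 4  [with Rainfall=1]  = 2; Births = |Rainfall - Grass|  [with Rainfall=1, Grass=2]  = 1.
Change = 3 − 1 = 2.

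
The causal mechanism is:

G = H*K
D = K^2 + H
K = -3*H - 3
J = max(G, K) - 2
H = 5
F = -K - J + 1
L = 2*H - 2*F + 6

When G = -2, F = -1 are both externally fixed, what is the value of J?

Setting G = -2, F = -1 by intervention discards those variables' equations.
K = -3*H - 3  [with H=5]  = -18
J = max(G, K) - 2  [with G=-2, K=-18]  = -4

-4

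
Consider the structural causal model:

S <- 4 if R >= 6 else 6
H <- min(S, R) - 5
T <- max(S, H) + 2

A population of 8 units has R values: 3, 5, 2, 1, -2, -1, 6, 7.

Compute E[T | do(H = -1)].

7.5

Under do(H=-1), H's equation is replaced by H=-1 for every unit. Per-unit T: 8, 8, 8, 8, 8, 8, 6, 6. Mean = 7.5.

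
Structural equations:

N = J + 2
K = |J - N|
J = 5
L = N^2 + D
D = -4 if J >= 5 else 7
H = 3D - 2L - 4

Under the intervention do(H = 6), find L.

45

do(H=6) replaces the equation H = 3D - 2L - 4 with the constant H = 6.
Since L is not a descendant of the intervened variable, it is unaffected.
N = J + 2  [with J=5]  = 7
D = -4 if J >= 5 else 7  [with J=5]  = -4
L = N^2 + D  [with N=7, D=-4]  = 45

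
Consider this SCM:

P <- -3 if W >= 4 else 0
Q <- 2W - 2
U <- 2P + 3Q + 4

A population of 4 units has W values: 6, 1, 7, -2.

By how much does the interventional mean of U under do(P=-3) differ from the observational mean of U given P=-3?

do(P=-3) breaks P's dependence on W. With P=-3 fixed, U across the units is 28, -2, 34, -20, mean 10.
Conditioning on P=-3 selects the 2 unit(s) with W ∈ {6, 7}. Their U values: 28, 34. Mean = 31.
Difference = 10 − 31 = -21.

-21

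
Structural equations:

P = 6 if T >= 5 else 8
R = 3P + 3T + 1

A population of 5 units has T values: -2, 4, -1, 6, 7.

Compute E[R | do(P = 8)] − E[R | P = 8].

The intervention sets P=8 in all 5 units regardless of T. Recomputing R per unit gives 19, 37, 22, 43, 46; average 33.4.
E[R|P=8] averages over only the 3 units with P=8 (T = -2, 4, -1): R = 19, 37, 22, mean 26.
Difference = 33.4 − 26 = 7.4.

7.4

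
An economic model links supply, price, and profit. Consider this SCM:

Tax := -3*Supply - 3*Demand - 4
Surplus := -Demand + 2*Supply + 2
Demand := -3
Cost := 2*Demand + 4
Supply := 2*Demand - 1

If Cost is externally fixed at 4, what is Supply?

Under do(Cost=4), the mechanism Cost := 2*Demand + 4 is discarded; Cost is fixed at 4.
Since Supply is not a descendant of the intervened variable, it is unaffected.
Supply = 2*Demand - 1  [with Demand=-3]  = -7

-7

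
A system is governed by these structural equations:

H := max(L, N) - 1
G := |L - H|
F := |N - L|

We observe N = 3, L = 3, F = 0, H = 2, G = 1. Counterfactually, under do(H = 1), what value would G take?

2

Intervening sets H = 1 and removes its equation (H := max(L, N) - 1).
G = |L - H|  [with L=3, H=1]  = 2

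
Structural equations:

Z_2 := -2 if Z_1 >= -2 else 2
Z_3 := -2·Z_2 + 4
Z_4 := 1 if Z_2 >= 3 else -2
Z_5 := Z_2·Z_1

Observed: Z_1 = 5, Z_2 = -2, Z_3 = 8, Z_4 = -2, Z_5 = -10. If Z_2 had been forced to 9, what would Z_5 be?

do(Z_2=9) replaces the equation Z_2 := -2 if Z_1 >= -2 else 2 with the constant Z_2 = 9.
Z_5 = Z_2·Z_1  [with Z_2=9, Z_1=5]  = 45

45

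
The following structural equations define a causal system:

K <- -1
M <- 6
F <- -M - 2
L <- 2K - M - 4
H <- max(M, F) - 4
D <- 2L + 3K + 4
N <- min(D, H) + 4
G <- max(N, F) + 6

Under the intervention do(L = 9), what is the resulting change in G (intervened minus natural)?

do(L=9) replaces the equation L <- 2K - M - 4 with the constant L = 9.
F = -M - 2  [with M=6]  = -8
H = max(M, F) - 4  [with M=6, F=-8]  = 2
D = 2L + 3K + 4  [with L=9, K=-1]  = 19
N = min(D, H) + 4  [with D=19, H=2]  = 6
G = max(N, F) + 6  [with N=6, F=-8]  = 12
Without intervention: F = -M - 2  [with M=6]  = -8; L = 2K - M - 4  [with K=-1, M=6]  = -12; H = max(M, F) - 4  [with M=6, F=-8]  = 2; D = 2L + 3K + 4  [with L=-12, K=-1]  = -23; N = min(D, H) + 4  [with D=-23, H=2]  = -19; G = max(N, F) + 6  [with N=-19, F=-8]  = -2.
Change = 12 − (-2) = 14.

14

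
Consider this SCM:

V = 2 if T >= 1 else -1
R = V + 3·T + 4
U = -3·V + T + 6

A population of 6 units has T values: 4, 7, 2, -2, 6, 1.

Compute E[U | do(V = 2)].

Every unit gets V=2 under the intervention. U values become 4, 7, 2, -2, 6, 1; E[U|do(V=2)] = 3.

3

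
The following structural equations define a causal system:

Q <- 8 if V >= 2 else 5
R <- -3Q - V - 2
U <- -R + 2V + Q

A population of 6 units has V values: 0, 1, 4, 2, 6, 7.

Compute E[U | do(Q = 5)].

32

The intervention sets Q=5 in all 6 units regardless of V. Recomputing U per unit gives 22, 25, 34, 28, 40, 43; average 32.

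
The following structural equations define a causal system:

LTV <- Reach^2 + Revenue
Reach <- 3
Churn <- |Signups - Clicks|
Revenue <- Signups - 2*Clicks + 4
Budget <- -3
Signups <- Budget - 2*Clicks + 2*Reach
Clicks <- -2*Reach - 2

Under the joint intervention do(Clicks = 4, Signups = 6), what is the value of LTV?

Under do(Clicks = 4, Signups = 6), each intervened variable's structural equation is replaced by its fixed value.
Revenue = Signups - 2*Clicks + 4  [with Signups=6, Clicks=4]  = 2
LTV = Reach^2 + Revenue  [with Reach=3, Revenue=2]  = 11

11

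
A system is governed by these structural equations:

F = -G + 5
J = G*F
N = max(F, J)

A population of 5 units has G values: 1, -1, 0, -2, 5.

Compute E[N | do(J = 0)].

Under do(J=0), J's equation is replaced by J=0 for every unit. Per-unit N: 4, 6, 5, 7, 0. Mean = 4.4.

4.4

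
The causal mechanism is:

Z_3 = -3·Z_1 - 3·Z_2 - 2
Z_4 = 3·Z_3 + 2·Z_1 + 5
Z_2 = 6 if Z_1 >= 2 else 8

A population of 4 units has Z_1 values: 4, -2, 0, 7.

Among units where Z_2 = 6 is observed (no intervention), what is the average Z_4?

-93.5

Conditioning on Z_2=6 selects the 2 unit(s) with Z_1 ∈ {4, 7}. Their Z_4 values: -83, -104. Mean = -93.5.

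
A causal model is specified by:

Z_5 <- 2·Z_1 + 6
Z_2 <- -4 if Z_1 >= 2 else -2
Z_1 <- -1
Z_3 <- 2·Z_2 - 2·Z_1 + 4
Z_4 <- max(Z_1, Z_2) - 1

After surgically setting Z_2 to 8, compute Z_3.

22

The intervention breaks the incoming arrows to Z_2: Z_2 <- -4 if Z_1 >= 2 else -2 no longer applies, and Z_2 = 8.
Z_3 = 2·Z_2 - 2·Z_1 + 4  [with Z_2=8, Z_1=-1]  = 22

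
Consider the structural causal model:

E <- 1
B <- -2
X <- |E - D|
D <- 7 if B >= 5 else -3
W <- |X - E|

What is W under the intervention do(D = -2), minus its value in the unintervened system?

do(D=-2) replaces the equation D <- 7 if B >= 5 else -3 with the constant D = -2.
X = |E - D|  [with E=1, D=-2]  = 3
W = |X - E|  [with X=3, E=1]  = 2
Without intervention: D = 7 if B >= 5 else -3  [with B=-2]  = -3; X = |E - D|  [with E=1, D=-3]  = 4; W = |X - E|  [with X=4, E=1]  = 3.
Change = 2 − 3 = -1.

-1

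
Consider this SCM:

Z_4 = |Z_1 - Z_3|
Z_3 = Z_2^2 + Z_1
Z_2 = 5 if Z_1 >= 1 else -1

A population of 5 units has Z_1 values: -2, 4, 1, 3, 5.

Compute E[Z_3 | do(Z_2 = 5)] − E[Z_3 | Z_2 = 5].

-1.05

do(Z_2=5) breaks Z_2's dependence on Z_1. With Z_2=5 fixed, Z_3 across the units is 23, 29, 26, 28, 30, mean 27.2.
Conditioning on Z_2=5 selects the 4 unit(s) with Z_1 ∈ {4, 1, 3, 5}. Their Z_3 values: 29, 26, 28, 30. Mean = 28.25.
Difference = 27.2 − 28.25 = -1.05.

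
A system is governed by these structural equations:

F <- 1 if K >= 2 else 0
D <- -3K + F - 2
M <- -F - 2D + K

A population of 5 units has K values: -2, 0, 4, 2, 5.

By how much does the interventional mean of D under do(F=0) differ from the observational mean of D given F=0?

-8.4

Every unit gets F=0 under the intervention. D values become 4, -2, -14, -8, -17; E[D|do(F=0)] = -7.4.
E[D|F=0] averages over only the 2 units with F=0 (K = -2, 0): D = 4, -2, mean 1.
Difference = -7.4 − 1 = -8.4.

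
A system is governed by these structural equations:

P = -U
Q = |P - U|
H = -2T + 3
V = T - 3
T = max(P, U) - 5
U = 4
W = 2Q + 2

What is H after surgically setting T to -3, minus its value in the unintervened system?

4

The intervention breaks the incoming arrows to T: T = max(P, U) - 5 no longer applies, and T = -3.
H = -2T + 3  [with T=-3]  = 9
Without intervention: P = -U  [with U=4]  = -4; T = max(P, U) - 5  [with P=-4, U=4]  = -1; H = -2T + 3  [with T=-1]  = 5.
Change = 9 − 5 = 4.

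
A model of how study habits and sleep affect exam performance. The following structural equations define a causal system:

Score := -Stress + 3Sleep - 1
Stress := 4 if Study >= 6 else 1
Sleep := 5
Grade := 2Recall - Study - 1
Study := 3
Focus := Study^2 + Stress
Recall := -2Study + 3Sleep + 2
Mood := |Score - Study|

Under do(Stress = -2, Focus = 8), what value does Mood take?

Setting Stress = -2, Focus = 8 by intervention discards those variables' equations.
Score = -Stress + 3Sleep - 1  [with Stress=-2, Sleep=5]  = 16
Mood = |Score - Study|  [with Score=16, Study=3]  = 13

13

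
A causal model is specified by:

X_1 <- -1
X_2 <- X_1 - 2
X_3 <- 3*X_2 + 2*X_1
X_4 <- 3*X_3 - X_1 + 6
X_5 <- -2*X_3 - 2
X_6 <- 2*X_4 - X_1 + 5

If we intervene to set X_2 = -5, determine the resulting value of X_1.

Under do(X_2=-5), the mechanism X_2 <- X_1 - 2 is discarded; X_2 is fixed at -5.
X_1 is not downstream of the intervention, so its value is determined by the original equations.

-1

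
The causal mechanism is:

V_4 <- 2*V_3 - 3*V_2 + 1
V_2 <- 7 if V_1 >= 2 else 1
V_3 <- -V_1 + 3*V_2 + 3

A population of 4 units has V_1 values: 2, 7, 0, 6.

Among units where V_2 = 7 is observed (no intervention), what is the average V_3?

19

Conditioning on V_2=7 selects the 3 unit(s) with V_1 ∈ {2, 7, 6}. Their V_3 values: 22, 17, 18. Mean = 19.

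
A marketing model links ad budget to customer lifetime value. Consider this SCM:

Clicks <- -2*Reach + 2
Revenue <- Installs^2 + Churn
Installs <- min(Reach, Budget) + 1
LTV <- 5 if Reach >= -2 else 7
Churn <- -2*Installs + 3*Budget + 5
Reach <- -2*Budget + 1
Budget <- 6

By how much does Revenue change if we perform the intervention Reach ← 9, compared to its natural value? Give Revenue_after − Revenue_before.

-85

Under do(Reach=9), the mechanism Reach <- -2*Budget + 1 is discarded; Reach is fixed at 9.
Installs = min(Reach, Budget) + 1  [with Reach=9, Budget=6]  = 7
Churn = -2*Installs + 3*Budget + 5  [with Installs=7, Budget=6]  = 9
Revenue = Installs^2 + Churn  [with Installs=7, Churn=9]  = 58
Without intervention: Reach = -2*Budget + 1  [with Budget=6]  = -11; Installs = min(Reach, Budget) + 1  [with Reach=-11, Budget=6]  = -10; Churn = -2*Installs + 3*Budget + 5  [with Installs=-10, Budget=6]  = 43; Revenue = Installs^2 + Churn  [with Installs=-10, Churn=43]  = 143.
Change = 58 − 143 = -85.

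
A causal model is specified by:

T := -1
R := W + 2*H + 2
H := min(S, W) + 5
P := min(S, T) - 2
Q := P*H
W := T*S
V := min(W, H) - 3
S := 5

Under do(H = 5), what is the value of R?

do(H=5) replaces the equation H := min(S, W) + 5 with the constant H = 5.
W = T*S  [with T=-1, S=5]  = -5
R = W + 2*H + 2  [with W=-5, H=5]  = 7

7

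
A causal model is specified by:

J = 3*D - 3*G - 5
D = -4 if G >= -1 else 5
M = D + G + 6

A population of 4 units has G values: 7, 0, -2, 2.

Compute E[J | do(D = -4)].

-22.25

do(D=-4) breaks D's dependence on G. With D=-4 fixed, J across the units is -38, -17, -11, -23, mean -22.25.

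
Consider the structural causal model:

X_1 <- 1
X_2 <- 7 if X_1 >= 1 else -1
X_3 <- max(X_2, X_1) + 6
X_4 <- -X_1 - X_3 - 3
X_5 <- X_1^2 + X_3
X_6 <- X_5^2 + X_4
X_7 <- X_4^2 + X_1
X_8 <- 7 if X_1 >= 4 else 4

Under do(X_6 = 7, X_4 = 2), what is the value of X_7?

Under do(X_6 = 7, X_4 = 2), each intervened variable's structural equation is replaced by its fixed value.
X_7 = X_4^2 + X_1  [with X_4=2, X_1=1]  = 5

5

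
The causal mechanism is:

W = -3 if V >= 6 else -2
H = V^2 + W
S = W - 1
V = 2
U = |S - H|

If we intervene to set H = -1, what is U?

do(H=-1) replaces the equation H = V^2 + W with the constant H = -1.
W = -3 if V >= 6 else -2  [with V=2]  = -2
S = W - 1  [with W=-2]  = -3
U = |S - H|  [with S=-3, H=-1]  = 2

2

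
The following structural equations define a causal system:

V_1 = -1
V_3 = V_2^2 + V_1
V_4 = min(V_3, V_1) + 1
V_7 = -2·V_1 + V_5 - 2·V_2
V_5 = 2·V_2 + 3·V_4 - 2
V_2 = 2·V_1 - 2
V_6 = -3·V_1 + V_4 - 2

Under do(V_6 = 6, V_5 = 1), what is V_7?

Setting V_6 = 6, V_5 = 1 by intervention discards those variables' equations.
V_2 = 2·V_1 - 2  [with V_1=-1]  = -4
V_7 = -2·V_1 + V_5 - 2·V_2  [with V_1=-1, V_5=1, V_2=-4]  = 11

11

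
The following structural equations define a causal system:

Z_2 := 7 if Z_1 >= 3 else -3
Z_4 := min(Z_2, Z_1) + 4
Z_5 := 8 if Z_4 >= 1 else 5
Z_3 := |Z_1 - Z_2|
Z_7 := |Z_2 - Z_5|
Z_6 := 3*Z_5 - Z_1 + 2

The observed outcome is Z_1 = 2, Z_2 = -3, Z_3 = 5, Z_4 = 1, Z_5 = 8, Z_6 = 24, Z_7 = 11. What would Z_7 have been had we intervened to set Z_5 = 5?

Under do(Z_5=5), the mechanism Z_5 := 8 if Z_4 >= 1 else 5 is discarded; Z_5 is fixed at 5.
Z_2 = 7 if Z_1 >= 3 else -3  [with Z_1=2]  = -3
Z_7 = |Z_2 - Z_5|  [with Z_2=-3, Z_5=5]  = 8

8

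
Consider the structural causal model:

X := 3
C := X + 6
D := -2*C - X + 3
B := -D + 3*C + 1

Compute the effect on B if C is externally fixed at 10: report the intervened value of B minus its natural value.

5

Under do(C=10), the mechanism C := X + 6 is discarded; C is fixed at 10.
D = -2*C - X + 3  [with C=10, X=3]  = -20
B = -D + 3*C + 1  [with D=-20, C=10]  = 51
Without intervention: C = X + 6  [with X=3]  = 9; D = -2*C - X + 3  [with C=9, X=3]  = -18; B = -D + 3*C + 1  [with D=-18, C=9]  = 46.
Change = 51 − 46 = 5.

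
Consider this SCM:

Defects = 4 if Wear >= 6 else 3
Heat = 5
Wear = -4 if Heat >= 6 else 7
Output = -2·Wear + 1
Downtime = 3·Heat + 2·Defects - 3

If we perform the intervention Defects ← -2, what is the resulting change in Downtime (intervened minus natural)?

-12

do(Defects=-2) replaces the equation Defects = 4 if Wear >= 6 else 3 with the constant Defects = -2.
Downtime = 3·Heat + 2·Defects - 3  [with Heat=5, Defects=-2]  = 8
Without intervention: Wear = -4 if Heat >= 6 else 7  [with Heat=5]  = 7; Defects = 4 if Wear >= 6 else 3  [with Wear=7]  = 4; Downtime = 3·Heat + 2·Defects - 3  [with Heat=5, Defects=4]  = 20.
Change = 8 − 20 = -12.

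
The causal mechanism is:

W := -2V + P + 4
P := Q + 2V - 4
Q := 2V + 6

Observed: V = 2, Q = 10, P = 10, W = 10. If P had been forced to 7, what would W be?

The intervention breaks the incoming arrows to P: P := Q + 2V - 4 no longer applies, and P = 7.
W = -2V + P + 4  [with V=2, P=7]  = 7

7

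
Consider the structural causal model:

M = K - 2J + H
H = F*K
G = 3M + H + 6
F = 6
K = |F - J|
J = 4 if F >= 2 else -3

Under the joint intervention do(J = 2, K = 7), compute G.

183

Under do(J = 2, K = 7), each intervened variable's structural equation is replaced by its fixed value.
H = F*K  [with F=6, K=7]  = 42
M = K - 2J + H  [with K=7, J=2, H=42]  = 45
G = 3M + H + 6  [with M=45, H=42]  = 183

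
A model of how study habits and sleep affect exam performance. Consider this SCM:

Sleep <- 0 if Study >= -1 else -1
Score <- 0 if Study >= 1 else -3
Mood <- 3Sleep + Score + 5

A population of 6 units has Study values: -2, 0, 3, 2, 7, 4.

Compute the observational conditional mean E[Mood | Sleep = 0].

4.4

Conditioning on Sleep=0 selects the 5 unit(s) with Study ∈ {0, 3, 2, 7, 4}. Their Mood values: 2, 5, 5, 5, 5. Mean = 4.4.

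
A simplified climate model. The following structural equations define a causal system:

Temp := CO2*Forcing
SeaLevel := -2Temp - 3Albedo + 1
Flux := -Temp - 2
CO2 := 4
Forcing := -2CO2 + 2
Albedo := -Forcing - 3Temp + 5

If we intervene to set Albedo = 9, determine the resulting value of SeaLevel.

22

Intervening sets Albedo = 9 and removes its equation (Albedo := -Forcing - 3Temp + 5).
Forcing = -2CO2 + 2  [with CO2=4]  = -6
Temp = CO2*Forcing  [with CO2=4, Forcing=-6]  = -24
SeaLevel = -2Temp - 3Albedo + 1  [with Temp=-24, Albedo=9]  = 22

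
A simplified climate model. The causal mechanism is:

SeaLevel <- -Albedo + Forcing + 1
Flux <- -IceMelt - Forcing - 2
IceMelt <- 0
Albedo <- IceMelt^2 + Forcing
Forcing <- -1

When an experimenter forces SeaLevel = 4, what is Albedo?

Under do(SeaLevel=4), the mechanism SeaLevel <- -Albedo + Forcing + 1 is discarded; SeaLevel is fixed at 4.
Since Albedo is not a descendant of the intervened variable, it is unaffected.
Albedo = IceMelt^2 + Forcing  [with IceMelt=0, Forcing=-1]  = -1

-1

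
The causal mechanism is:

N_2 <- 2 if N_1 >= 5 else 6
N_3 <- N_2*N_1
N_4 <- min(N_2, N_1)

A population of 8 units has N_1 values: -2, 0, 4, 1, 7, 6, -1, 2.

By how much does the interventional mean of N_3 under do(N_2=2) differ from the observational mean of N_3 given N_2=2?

-8.75

The intervention sets N_2=2 in all 8 units regardless of N_1. Recomputing N_3 per unit gives -4, 0, 8, 2, 14, 12, -2, 4; average 4.25.
E[N_3|N_2=2] averages over only the 2 units with N_2=2 (N_1 = 7, 6): N_3 = 14, 12, mean 13.
Difference = 4.25 − 13 = -8.75.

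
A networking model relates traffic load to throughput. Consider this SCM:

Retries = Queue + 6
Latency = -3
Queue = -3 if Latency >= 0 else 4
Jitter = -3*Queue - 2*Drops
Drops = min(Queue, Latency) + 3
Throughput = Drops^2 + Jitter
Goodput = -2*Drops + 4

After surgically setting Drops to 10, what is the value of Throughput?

68

The intervention breaks the incoming arrows to Drops: Drops = min(Queue, Latency) + 3 no longer applies, and Drops = 10.
Queue = -3 if Latency >= 0 else 4  [with Latency=-3]  = 4
Jitter = -3*Queue - 2*Drops  [with Queue=4, Drops=10]  = -32
Throughput = Drops^2 + Jitter  [with Drops=10, Jitter=-32]  = 68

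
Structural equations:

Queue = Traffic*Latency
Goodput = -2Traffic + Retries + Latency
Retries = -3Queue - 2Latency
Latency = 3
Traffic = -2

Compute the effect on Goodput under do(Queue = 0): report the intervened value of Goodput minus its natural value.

-18

do(Queue=0) replaces the equation Queue = Traffic*Latency with the constant Queue = 0.
Retries = -3Queue - 2Latency  [with Queue=0, Latency=3]  = -6
Goodput = -2Traffic + Retries + Latency  [with Traffic=-2, Retries=-6, Latency=3]  = 1
Without intervention: Queue = Traffic*Latency  [with Traffic=-2, Latency=3]  = -6; Retries = -3Queue - 2Latency  [with Queue=-6, Latency=3]  = 12; Goodput = -2Traffic + Retries + Latency  [with Traffic=-2, Retries=12, Latency=3]  = 19.
Change = 1 − 19 = -18.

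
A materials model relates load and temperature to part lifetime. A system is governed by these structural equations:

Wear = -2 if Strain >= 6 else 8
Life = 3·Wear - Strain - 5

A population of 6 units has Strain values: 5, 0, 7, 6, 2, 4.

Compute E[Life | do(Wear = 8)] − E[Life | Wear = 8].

do(Wear=8) breaks Wear's dependence on Strain. With Wear=8 fixed, Life across the units is 14, 19, 12, 13, 17, 15, mean 15.
Observing Wear=8 restricts to units where Wear's equation naturally yields 8: Strain ∈ {5, 0, 2, 4}. In that subpopulation Life = 14, 19, 17, 15, mean 16.25.
Difference = 15 − 16.25 = -1.25.

-1.25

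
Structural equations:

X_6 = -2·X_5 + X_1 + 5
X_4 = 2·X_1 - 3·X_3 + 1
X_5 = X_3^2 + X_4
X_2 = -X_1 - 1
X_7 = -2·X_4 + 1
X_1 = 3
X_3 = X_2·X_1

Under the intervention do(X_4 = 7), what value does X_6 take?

-294

Under do(X_4=7), the mechanism X_4 = 2·X_1 - 3·X_3 + 1 is discarded; X_4 is fixed at 7.
X_2 = -X_1 - 1  [with X_1=3]  = -4
X_3 = X_2·X_1  [with X_2=-4, X_1=3]  = -12
X_5 = X_3^2 + X_4  [with X_3=-12, X_4=7]  = 151
X_6 = -2·X_5 + X_1 + 5  [with X_5=151, X_1=3]  = -294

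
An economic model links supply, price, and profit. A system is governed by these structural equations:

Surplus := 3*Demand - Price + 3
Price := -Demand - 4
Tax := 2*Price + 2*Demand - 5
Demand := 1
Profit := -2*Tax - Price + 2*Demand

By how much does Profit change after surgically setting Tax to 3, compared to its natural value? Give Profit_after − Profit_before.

-32

The intervention breaks the incoming arrows to Tax: Tax := 2*Price + 2*Demand - 5 no longer applies, and Tax = 3.
Price = -Demand - 4  [with Demand=1]  = -5
Profit = -2*Tax - Price + 2*Demand  [with Tax=3, Price=-5, Demand=1]  = 1
Without intervention: Price = -Demand - 4  [with Demand=1]  = -5; Tax = 2*Price + 2*Demand - 5  [with Price=-5, Demand=1]  = -13; Profit = -2*Tax - Price + 2*Demand  [with Tax=-13, Price=-5, Demand=1]  = 33.
Change = 1 − 33 = -32.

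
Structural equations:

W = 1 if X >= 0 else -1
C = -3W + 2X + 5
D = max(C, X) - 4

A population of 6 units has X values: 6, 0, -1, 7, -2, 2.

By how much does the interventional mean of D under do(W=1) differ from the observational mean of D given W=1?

-3.5

do(W=1) breaks W's dependence on X. With W=1 fixed, D across the units is 10, -2, -4, 12, -6, 2, mean 2.
Conditioning on W=1 selects the 4 unit(s) with X ∈ {6, 0, 7, 2}. Their D values: 10, -2, 12, 2. Mean = 5.5.
Difference = 2 − 5.5 = -3.5.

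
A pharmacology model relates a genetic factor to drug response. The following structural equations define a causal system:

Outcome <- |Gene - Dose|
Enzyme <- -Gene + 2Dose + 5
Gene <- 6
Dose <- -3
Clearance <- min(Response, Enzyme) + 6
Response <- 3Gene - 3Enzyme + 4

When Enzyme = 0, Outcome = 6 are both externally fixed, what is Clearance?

6

The joint intervention fixes Enzyme = 0, Outcome = 6, removing each variable's own equation.
Response = 3Gene - 3Enzyme + 4  [with Gene=6, Enzyme=0]  = 22
Clearance = min(Response, Enzyme) + 6  [with Response=22, Enzyme=0]  = 6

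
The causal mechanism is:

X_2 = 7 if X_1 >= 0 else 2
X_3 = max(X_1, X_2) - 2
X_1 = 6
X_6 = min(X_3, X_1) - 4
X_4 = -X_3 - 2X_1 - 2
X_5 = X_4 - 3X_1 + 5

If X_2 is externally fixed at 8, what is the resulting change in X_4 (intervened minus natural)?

-1

Under do(X_2=8), the mechanism X_2 = 7 if X_1 >= 0 else 2 is discarded; X_2 is fixed at 8.
X_3 = max(X_1, X_2) - 2  [with X_1=6, X_2=8]  = 6
X_4 = -X_3 - 2X_1 - 2  [with X_3=6, X_1=6]  = -20
Without intervention: X_2 = 7 if X_1 >= 0 else 2  [with X_1=6]  = 7; X_3 = max(X_1, X_2) - 2  [with X_1=6, X_2=7]  = 5; X_4 = -X_3 - 2X_1 - 2  [with X_3=5, X_1=6]  = -19.
Change = -20 − (-19) = -1.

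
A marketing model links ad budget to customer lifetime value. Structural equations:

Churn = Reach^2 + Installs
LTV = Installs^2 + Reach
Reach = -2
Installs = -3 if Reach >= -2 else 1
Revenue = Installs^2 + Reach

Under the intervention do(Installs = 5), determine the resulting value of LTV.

do(Installs=5) replaces the equation Installs = -3 if Reach >= -2 else 1 with the constant Installs = 5.
LTV = Installs^2 + Reach  [with Installs=5, Reach=-2]  = 23

23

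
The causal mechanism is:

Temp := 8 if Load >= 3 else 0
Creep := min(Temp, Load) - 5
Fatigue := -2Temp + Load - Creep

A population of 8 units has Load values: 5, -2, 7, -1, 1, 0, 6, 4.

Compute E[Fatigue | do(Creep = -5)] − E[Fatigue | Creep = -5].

Under do(Creep=-5), Creep's equation is replaced by Creep=-5 for every unit. Per-unit Fatigue: -6, 3, -4, 4, 6, 5, -5, -7. Mean = -0.5.
Observing Creep=-5 restricts to units where Creep's equation naturally yields -5: Load ∈ {1, 0}. In that subpopulation Fatigue = 6, 5, mean 5.5.
Difference = -0.5 − 5.5 = -6.

-6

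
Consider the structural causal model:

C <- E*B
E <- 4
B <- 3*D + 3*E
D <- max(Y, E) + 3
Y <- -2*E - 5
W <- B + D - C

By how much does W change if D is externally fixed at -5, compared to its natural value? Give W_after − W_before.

96

The intervention breaks the incoming arrows to D: D <- max(Y, E) + 3 no longer applies, and D = -5.
B = 3*D + 3*E  [with D=-5, E=4]  = -3
C = E*B  [with E=4, B=-3]  = -12
W = B + D - C  [with B=-3, D=-5, C=-12]  = 4
Without intervention: Y = -2*E - 5  [with E=4]  = -13; D = max(Y, E) + 3  [with Y=-13, E=4]  = 7; B = 3*D + 3*E  [with D=7, E=4]  = 33; C = E*B  [with E=4, B=33]  = 132; W = B + D - C  [with B=33, D=7, C=132]  = -92.
Change = 4 − (-92) = 96.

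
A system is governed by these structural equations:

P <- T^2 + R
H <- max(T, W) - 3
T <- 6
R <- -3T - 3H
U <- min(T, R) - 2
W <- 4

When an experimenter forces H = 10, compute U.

-50

do(H=10) replaces the equation H <- max(T, W) - 3 with the constant H = 10.
R = -3T - 3H  [with T=6, H=10]  = -48
U = min(T, R) - 2  [with T=6, R=-48]  = -50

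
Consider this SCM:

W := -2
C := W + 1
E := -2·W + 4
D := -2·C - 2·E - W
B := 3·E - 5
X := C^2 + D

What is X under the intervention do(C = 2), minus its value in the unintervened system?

-3

do(C=2) replaces the equation C := W + 1 with the constant C = 2.
E = -2·W + 4  [with W=-2]  = 8
D = -2·C - 2·E - W  [with C=2, E=8, W=-2]  = -18
X = C^2 + D  [with C=2, D=-18]  = -14
Without intervention: E = -2·W + 4  [with W=-2]  = 8; C = W + 1  [with W=-2]  = -1; D = -2·C - 2·E - W  [with C=-1, E=8, W=-2]  = -12; X = C^2 + D  [with C=-1, D=-12]  = -11.
Change = -14 − (-11) = -3.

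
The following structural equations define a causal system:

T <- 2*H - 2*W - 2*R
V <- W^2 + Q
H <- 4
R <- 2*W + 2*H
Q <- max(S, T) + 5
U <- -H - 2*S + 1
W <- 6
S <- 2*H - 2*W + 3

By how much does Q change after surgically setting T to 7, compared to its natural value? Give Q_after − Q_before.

Under do(T=7), the mechanism T <- 2*H - 2*W - 2*R is discarded; T is fixed at 7.
S = 2*H - 2*W + 3  [with H=4, W=6]  = -1
Q = max(S, T) + 5  [with S=-1, T=7]  = 12
Without intervention: R = 2*W + 2*H  [with W=6, H=4]  = 20; T = 2*H - 2*W - 2*R  [with H=4, W=6, R=20]  = -44; S = 2*H - 2*W + 3  [with H=4, W=6]  = -1; Q = max(S, T) + 5  [with S=-1, T=-44]  = 4.
Change = 12 − 4 = 8.

8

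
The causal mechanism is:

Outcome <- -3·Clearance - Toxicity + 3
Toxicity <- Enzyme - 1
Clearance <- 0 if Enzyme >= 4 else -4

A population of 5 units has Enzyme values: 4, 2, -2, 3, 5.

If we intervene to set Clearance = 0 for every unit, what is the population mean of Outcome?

The intervention sets Clearance=0 in all 5 units regardless of Enzyme. Recomputing Outcome per unit gives 0, 2, 6, 1, -1; average 1.6.

1.6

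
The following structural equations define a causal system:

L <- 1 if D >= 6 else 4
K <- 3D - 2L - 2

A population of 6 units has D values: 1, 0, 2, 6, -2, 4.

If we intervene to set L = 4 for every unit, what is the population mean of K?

-4.5

Under do(L=4), L's equation is replaced by L=4 for every unit. Per-unit K: -7, -10, -4, 8, -16, 2. Mean = -4.5.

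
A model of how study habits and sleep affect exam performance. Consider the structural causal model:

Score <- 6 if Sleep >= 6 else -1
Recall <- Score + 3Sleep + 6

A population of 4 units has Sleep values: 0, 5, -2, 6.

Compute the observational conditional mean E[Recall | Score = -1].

Conditioning on Score=-1 selects the 3 unit(s) with Sleep ∈ {0, 5, -2}. Their Recall values: 5, 20, -1. Mean = 8.

8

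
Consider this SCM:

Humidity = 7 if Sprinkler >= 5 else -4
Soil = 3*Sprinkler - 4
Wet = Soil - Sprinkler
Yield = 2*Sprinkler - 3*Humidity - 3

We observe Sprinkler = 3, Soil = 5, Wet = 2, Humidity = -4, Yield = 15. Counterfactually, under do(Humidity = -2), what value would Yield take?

9

Intervening sets Humidity = -2 and removes its equation (Humidity = 7 if Sprinkler >= 5 else -4).
Yield = 2*Sprinkler - 3*Humidity - 3  [with Sprinkler=3, Humidity=-2]  = 9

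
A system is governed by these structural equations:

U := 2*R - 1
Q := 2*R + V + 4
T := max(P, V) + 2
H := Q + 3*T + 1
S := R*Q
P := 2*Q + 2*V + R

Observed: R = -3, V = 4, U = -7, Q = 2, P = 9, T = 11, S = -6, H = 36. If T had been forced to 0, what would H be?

3

Intervening sets T = 0 and removes its equation (T := max(P, V) + 2).
Q = 2*R + V + 4  [with R=-3, V=4]  = 2
H = Q + 3*T + 1  [with Q=2, T=0]  = 3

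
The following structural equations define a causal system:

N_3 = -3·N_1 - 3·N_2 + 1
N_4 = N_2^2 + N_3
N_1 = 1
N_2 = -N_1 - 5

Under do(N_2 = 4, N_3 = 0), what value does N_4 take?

Setting N_2 = 4, N_3 = 0 by intervention discards those variables' equations.
N_4 = N_2^2 + N_3  [with N_2=4, N_3=0]  = 16

16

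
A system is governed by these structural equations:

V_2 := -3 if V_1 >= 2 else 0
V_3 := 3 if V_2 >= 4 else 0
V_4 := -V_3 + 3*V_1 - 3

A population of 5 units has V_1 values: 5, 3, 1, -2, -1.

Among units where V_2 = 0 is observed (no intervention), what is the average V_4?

-5

Observing V_2=0 restricts to units where V_2's equation naturally yields 0: V_1 ∈ {1, -2, -1}. In that subpopulation V_4 = 0, -9, -6, mean -5.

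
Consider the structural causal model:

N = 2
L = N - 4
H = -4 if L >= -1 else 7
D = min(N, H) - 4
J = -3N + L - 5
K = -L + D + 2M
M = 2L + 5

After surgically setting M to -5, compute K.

-10

Under do(M=-5), the mechanism M = 2L + 5 is discarded; M is fixed at -5.
L = N - 4  [with N=2]  = -2
H = -4 if L >= -1 else 7  [with L=-2]  = 7
D = min(N, H) - 4  [with N=2, H=7]  = -2
K = -L + D + 2M  [with L=-2, D=-2, M=-5]  = -10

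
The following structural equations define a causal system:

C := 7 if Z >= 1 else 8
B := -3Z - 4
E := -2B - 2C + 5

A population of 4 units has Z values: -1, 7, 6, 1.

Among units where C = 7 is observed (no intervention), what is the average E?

27

Conditioning on C=7 selects the 3 unit(s) with Z ∈ {7, 6, 1}. Their E values: 41, 35, 5. Mean = 27.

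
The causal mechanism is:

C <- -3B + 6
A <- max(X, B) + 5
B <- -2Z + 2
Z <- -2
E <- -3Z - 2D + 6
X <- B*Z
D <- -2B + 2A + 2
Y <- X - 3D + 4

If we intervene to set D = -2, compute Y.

-2

Under do(D=-2), the mechanism D <- -2B + 2A + 2 is discarded; D is fixed at -2.
B = -2Z + 2  [with Z=-2]  = 6
X = B*Z  [with B=6, Z=-2]  = -12
Y = X - 3D + 4  [with X=-12, D=-2]  = -2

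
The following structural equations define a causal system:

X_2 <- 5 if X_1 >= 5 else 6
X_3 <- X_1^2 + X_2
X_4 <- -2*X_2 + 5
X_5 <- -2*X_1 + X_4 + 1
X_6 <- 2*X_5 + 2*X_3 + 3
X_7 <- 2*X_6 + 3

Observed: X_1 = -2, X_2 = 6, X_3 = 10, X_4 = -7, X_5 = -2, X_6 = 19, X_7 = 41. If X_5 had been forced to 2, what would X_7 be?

57

Under do(X_5=2), the mechanism X_5 <- -2*X_1 + X_4 + 1 is discarded; X_5 is fixed at 2.
X_2 = 5 if X_1 >= 5 else 6  [with X_1=-2]  = 6
X_3 = X_1^2 + X_2  [with X_1=-2, X_2=6]  = 10
X_6 = 2*X_5 + 2*X_3 + 3  [with X_5=2, X_3=10]  = 27
X_7 = 2*X_6 + 3  [with X_6=27]  = 57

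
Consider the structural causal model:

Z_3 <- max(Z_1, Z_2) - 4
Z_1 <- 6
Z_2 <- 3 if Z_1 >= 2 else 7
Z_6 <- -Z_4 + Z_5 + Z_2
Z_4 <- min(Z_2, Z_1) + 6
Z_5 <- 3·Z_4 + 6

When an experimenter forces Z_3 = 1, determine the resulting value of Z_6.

27

The intervention breaks the incoming arrows to Z_3: Z_3 <- max(Z_1, Z_2) - 4 no longer applies, and Z_3 = 1.
No directed path runs from Z_3 to Z_6, so Z_6 keeps its natural value.
Z_2 = 3 if Z_1 >= 2 else 7  [with Z_1=6]  = 3
Z_4 = min(Z_2, Z_1) + 6  [with Z_2=3, Z_1=6]  = 9
Z_5 = 3·Z_4 + 6  [with Z_4=9]  = 33
Z_6 = -Z_4 + Z_5 + Z_2  [with Z_4=9, Z_5=33, Z_2=3]  = 27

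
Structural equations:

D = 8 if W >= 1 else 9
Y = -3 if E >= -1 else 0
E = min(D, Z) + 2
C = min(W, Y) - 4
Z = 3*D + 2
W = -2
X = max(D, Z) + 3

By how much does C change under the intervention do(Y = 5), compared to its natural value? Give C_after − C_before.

1

Under do(Y=5), the mechanism Y = -3 if E >= -1 else 0 is discarded; Y is fixed at 5.
C = min(W, Y) - 4  [with W=-2, Y=5]  = -6
Without intervention: D = 8 if W >= 1 else 9  [with W=-2]  = 9; Z = 3*D + 2  [with D=9]  = 29; E = min(D, Z) + 2  [with D=9, Z=29]  = 11; Y = -3 if E >= -1 else 0  [with E=11]  = -3; C = min(W, Y) - 4  [with W=-2, Y=-3]  = -7.
Change = -6 − (-7) = 1.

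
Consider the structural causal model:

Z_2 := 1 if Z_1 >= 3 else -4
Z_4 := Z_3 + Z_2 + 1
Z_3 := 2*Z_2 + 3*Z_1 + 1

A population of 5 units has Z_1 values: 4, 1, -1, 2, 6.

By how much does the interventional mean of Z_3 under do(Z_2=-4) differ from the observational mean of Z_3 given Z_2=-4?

5.2

do(Z_2=-4) breaks Z_2's dependence on Z_1. With Z_2=-4 fixed, Z_3 across the units is 5, -4, -10, -1, 11, mean 0.2.
Conditioning on Z_2=-4 selects the 3 unit(s) with Z_1 ∈ {1, -1, 2}. Their Z_3 values: -4, -10, -1. Mean = -5.
Difference = 0.2 − (-5) = 5.2.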